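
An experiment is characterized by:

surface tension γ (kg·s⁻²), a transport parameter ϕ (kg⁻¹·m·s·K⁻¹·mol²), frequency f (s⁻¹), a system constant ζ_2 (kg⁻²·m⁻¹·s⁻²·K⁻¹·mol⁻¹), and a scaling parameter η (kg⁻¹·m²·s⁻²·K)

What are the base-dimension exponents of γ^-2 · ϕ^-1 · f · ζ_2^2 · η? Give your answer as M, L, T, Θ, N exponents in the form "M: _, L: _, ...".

M: -6, L: -1, T: -4, Θ: 0, N: -4

Collect each base-dimension exponent across the product:
  M: −2·(1) − (-1) + (0) + 2·(-2) + (-1) = -6
  L: −2·(0) − (1) + (0) + 2·(-1) + (2) = -1
  T: −2·(-2) − (1) + (-1) + 2·(-2) + (-2) = -4
  Θ: −2·(0) − (-1) + (0) + 2·(-1) + (1) = 0
  N: −2·(0) − (2) + (0) + 2·(-1) + (0) = -4
So the dimensions are [M⁻⁶ L⁻¹ T⁻⁴ N⁻⁴].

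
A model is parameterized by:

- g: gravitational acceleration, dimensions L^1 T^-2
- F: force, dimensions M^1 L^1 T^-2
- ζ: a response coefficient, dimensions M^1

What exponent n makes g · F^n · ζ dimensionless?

Balance the M exponent: (1)·n from F, plus (0) + (1) = 1 from the rest, must sum to zero.
n + 1 = 0, so n = -1.

-1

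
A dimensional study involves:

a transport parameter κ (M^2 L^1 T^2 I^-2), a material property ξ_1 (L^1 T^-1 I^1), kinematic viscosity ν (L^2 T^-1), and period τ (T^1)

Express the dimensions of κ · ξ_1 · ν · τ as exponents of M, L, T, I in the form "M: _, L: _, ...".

M: 2, L: 4, T: 1, I: -1

Collect each base-dimension exponent across the product:
  M: (2) + (0) + (0) + (0) = 2
  L: (1) + (1) + (2) + (0) = 4
  T: (2) + (-1) + (-1) + (1) = 1
  I: (-2) + (1) + (0) + (0) = -1
So the dimensions are [M² L⁴ T I⁻¹].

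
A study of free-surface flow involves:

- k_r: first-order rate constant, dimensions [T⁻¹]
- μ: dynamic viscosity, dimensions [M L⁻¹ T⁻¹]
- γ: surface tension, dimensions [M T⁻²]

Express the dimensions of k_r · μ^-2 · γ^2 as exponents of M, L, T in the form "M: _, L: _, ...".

Collect each base-dimension exponent across the product:
  M: (0) − 2·(1) + 2·(1) = 0
  L: (0) − 2·(-1) + 2·(0) = 2
  T: (-1) − 2·(-1) + 2·(-2) = -3
So the dimensions are [L² T⁻³].

M: 0, L: 2, T: -3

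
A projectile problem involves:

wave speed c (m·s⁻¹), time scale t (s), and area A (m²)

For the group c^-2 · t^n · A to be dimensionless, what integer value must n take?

Balance the T exponent: (1)·n from t, plus −2·(-1) + (0) = 2 from the rest, must sum to zero.
n + 2 = 0, so n = -2.

-2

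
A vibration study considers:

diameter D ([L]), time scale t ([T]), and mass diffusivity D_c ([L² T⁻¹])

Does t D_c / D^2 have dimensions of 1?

Sum the exponent of each base dimension across the product:
  L: −2·[D]_L + [t]_L + [D_c]_L = −2·(1) + (0) + (2) = 0
  T: −2·[D]_T + [t]_T + [D_c]_T = −2·(0) + (1) + (-1) = 0
All base exponents vanish — dimensionless.

yes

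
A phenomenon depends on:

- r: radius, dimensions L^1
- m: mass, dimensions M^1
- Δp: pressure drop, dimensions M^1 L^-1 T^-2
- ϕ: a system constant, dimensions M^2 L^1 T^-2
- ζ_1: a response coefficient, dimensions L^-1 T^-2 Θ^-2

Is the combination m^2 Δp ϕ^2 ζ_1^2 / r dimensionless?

Sum the exponent of each base dimension across the product:
  M: −[r]_M + 2·[m]_M + [Δp]_M + 2·[ϕ]_M + 2·[ζ_1]_M = −(0) + 2·(1) + (1) + 2·(2) + 2·(0) = 7
  L: −[r]_L + 2·[m]_L + [Δp]_L + 2·[ϕ]_L + 2·[ζ_1]_L = −(1) + 2·(0) + (-1) + 2·(1) + 2·(-1) = -2
  T: −[r]_T + 2·[m]_T + [Δp]_T + 2·[ϕ]_T + 2·[ζ_1]_T = −(0) + 2·(0) + (-2) + 2·(-2) + 2·(-2) = -10
  Θ: −[r]_Θ + 2·[m]_Θ + [Δp]_Θ + 2·[ϕ]_Θ + 2·[ζ_1]_Θ = −(0) + 2·(0) + (0) + 2·(0) + 2·(-2) = -4
Net dimensions [M⁷ L⁻² T⁻¹⁰ Θ⁻⁴] ≠ [1] — not dimensionless.

no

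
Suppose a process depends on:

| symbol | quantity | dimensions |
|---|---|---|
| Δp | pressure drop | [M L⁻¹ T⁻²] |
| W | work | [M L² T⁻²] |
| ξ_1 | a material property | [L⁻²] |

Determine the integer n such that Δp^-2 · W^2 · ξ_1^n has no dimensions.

Balance the L exponent: (-2)·n from ξ_1, plus −2·(-1) + 2·(2) = 6 from the rest, must sum to zero.
-2n + 6 = 0, so n = 3.

3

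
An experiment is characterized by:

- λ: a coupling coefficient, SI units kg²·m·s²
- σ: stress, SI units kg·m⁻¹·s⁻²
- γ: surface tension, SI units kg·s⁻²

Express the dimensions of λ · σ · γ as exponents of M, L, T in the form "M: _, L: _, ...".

Collect each base-dimension exponent across the product:
  M: (2) + (1) + (1) = 4
  L: (1) + (-1) + (0) = 0
  T: (2) + (-2) + (-2) = -2
So the dimensions are [M⁴ T⁻²].

M: 4, L: 0, T: -2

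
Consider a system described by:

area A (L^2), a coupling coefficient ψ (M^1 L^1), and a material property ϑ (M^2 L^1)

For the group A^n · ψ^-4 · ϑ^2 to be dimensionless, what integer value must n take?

Balance the L exponent: (2)·n from A, plus −4·(1) + 2·(1) = -2 from the rest, must sum to zero.
2n − 2 = 0, so n = 1.

1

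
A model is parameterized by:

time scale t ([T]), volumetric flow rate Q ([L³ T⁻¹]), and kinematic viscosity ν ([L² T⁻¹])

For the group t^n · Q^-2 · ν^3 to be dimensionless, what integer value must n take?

Balance the T exponent: (1)·n from t, plus −2·(-1) + 3·(-1) = -1 from the rest, must sum to zero.
n − 1 = 0, so n = 1.

1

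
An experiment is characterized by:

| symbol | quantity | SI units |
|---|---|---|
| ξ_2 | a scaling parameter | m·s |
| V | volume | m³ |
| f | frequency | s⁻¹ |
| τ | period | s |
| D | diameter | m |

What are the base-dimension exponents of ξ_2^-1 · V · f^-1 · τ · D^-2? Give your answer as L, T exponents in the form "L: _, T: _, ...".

L: 0, T: 1

Collect each base-dimension exponent across the product:
  L: −(1) + (3) − (0) + (0) − 2·(1) = 0
  T: −(1) + (0) − (-1) + (1) − 2·(0) = 1
So the dimensions are [T].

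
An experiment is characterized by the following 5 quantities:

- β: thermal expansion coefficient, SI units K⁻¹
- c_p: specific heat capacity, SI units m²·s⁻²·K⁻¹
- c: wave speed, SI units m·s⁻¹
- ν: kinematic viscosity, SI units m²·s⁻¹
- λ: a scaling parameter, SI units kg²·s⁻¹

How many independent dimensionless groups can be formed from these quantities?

1

There are 5 variables and 4 base dimensions (M, L, T, Θ).
The dimension matrix has rank 4.
Independent dimensionless groups: 5 − 4 = 1.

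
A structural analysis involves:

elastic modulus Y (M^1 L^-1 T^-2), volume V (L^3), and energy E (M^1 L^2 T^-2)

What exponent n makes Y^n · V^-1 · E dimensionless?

-1

Balance the M exponent: (1)·n from Y, plus −(0) + (1) = 1 from the rest, must sum to zero.
n + 1 = 0, so n = -1.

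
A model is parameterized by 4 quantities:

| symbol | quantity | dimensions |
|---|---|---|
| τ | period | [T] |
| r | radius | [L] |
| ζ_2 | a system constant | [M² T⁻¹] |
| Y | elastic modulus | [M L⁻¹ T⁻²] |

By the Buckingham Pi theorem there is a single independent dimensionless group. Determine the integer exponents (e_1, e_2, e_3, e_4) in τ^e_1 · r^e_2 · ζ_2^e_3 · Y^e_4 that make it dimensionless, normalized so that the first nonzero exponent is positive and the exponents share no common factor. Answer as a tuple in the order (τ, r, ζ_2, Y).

M: e_1·(0) + e_2·(0) + e_3·(2) + e_4·(1) = 0
L: e_1·(0) + e_2·(1) + e_3·(0) + e_4·(-1) = 0
T: e_1·(1) + e_2·(0) + e_3·(-1) + e_4·(-2) = 0
Solving this homogeneous linear system for the smallest-integer solution (first nonzero entry positive) gives (3, 2, -1, 2).

(3, 2, -1, 2)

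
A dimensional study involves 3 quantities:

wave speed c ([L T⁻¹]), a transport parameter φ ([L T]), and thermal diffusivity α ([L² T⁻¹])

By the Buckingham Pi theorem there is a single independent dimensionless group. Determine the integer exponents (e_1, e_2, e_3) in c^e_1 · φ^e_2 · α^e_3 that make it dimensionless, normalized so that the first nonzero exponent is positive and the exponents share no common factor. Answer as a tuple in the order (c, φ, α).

(3, 1, -2)

L: e_1·(1) + e_2·(1) + e_3·(2) = 0
T: e_1·(-1) + e_2·(1) + e_3·(-1) = 0
Solving this homogeneous linear system for the smallest-integer solution (first nonzero entry positive) gives (3, 1, -2).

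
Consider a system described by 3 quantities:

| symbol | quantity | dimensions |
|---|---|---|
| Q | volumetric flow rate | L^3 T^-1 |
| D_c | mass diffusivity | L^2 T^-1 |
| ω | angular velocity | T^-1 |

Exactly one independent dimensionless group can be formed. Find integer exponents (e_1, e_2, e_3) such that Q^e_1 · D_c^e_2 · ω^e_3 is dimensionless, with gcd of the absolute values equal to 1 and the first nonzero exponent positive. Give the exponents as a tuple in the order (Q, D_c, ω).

L: e_1·(3) + e_2·(2) + e_3·(0) = 0
T: e_1·(-1) + e_2·(-1) + e_3·(-1) = 0
Solving this homogeneous linear system for the smallest-integer solution (first nonzero entry positive) gives (2, -3, 1).

(2, -3, 1)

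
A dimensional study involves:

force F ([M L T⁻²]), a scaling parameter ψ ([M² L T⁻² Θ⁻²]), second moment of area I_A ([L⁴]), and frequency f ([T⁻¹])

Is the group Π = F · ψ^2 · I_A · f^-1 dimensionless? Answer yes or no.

Sum the exponent of each base dimension across the product:
  M: [F]_M + 2·[ψ]_M + [I_A]_M − [f]_M = (1) + 2·(2) + (0) − (0) = 5
  L: [F]_L + 2·[ψ]_L + [I_A]_L − [f]_L = (1) + 2·(1) + (4) − (0) = 7
  T: [F]_T + 2·[ψ]_T + [I_A]_T − [f]_T = (-2) + 2·(-2) + (0) − (-1) = -5
  Θ: [F]_Θ + 2·[ψ]_Θ + [I_A]_Θ − [f]_Θ = (0) + 2·(-2) + (0) − (0) = -4
Net dimensions [M⁵ L⁷ T⁻⁵ Θ⁻⁴] ≠ [1] — not dimensionless.

no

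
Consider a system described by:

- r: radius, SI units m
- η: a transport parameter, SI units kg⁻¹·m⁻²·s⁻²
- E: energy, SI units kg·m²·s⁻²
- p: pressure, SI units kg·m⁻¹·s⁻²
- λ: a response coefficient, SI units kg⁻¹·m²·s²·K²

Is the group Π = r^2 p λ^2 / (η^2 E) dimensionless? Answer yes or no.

no

Sum the exponent of each base dimension across the product:
  M: 2·[r]_M − 2·[η]_M − [E]_M + [p]_M + 2·[λ]_M = 2·(0) − 2·(-1) − (1) + (1) + 2·(-1) = 0
  L: 2·[r]_L − 2·[η]_L − [E]_L + [p]_L + 2·[λ]_L = 2·(1) − 2·(-2) − (2) + (-1) + 2·(2) = 7
  T: 2·[r]_T − 2·[η]_T − [E]_T + [p]_T + 2·[λ]_T = 2·(0) − 2·(-2) − (-2) + (-2) + 2·(2) = 8
  Θ: 2·[r]_Θ − 2·[η]_Θ − [E]_Θ + [p]_Θ + 2·[λ]_Θ = 2·(0) − 2·(0) − (0) + (0) + 2·(2) = 4
Net dimensions [L⁷ T⁸ Θ⁴] ≠ [1] — not dimensionless.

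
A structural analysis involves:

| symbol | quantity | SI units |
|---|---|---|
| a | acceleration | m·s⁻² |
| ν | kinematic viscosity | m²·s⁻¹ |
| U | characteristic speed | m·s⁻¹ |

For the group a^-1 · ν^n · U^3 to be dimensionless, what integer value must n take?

Balance the L exponent: (2)·n from ν, plus −(1) + 3·(1) = 2 from the rest, must sum to zero.
2n + 2 = 0, so n = -1.

-1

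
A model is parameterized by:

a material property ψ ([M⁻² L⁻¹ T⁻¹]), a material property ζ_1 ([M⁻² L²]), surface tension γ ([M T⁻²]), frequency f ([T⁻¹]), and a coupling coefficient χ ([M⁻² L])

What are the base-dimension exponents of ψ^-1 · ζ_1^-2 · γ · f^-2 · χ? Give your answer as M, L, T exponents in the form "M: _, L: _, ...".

Collect each base-dimension exponent across the product:
  M: −(-2) − 2·(-2) + (1) − 2·(0) + (-2) = 5
  L: −(-1) − 2·(2) + (0) − 2·(0) + (1) = -2
  T: −(-1) − 2·(0) + (-2) − 2·(-1) + (0) = 1
So the dimensions are [M⁵ L⁻² T].

M: 5, L: -2, T: 1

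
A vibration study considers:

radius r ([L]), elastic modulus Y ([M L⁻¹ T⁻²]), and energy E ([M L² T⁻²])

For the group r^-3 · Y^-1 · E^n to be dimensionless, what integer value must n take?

Balance the M exponent: (1)·n from E, plus −3·(0) − (1) = -1 from the rest, must sum to zero.
n − 1 = 0, so n = 1.

1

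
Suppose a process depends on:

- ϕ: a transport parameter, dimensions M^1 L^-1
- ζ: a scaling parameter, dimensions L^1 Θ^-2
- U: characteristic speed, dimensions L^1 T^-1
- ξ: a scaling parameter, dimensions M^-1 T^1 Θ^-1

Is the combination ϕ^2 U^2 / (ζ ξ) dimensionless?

no

Sum the exponent of each base dimension across the product:
  M: 2·[ϕ]_M − [ζ]_M + 2·[U]_M − [ξ]_M = 2·(1) − (0) + 2·(0) − (-1) = 3
  L: 2·[ϕ]_L − [ζ]_L + 2·[U]_L − [ξ]_L = 2·(-1) − (1) + 2·(1) − (0) = -1
  T: 2·[ϕ]_T − [ζ]_T + 2·[U]_T − [ξ]_T = 2·(0) − (0) + 2·(-1) − (1) = -3
  Θ: 2·[ϕ]_Θ − [ζ]_Θ + 2·[U]_Θ − [ξ]_Θ = 2·(0) − (-2) + 2·(0) − (-1) = 3
Net dimensions [M³ L⁻¹ T⁻³ Θ³] ≠ [1] — not dimensionless.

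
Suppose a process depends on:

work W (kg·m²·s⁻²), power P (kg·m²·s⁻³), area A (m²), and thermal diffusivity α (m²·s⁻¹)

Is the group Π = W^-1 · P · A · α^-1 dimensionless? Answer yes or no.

Sum the exponent of each base dimension across the product:
  M: −[W]_M + [P]_M + [A]_M − [α]_M = −(1) + (1) + (0) − (0) = 0
  L: −[W]_L + [P]_L + [A]_L − [α]_L = −(2) + (2) + (2) − (2) = 0
  T: −[W]_T + [P]_T + [A]_T − [α]_T = −(-2) + (-3) + (0) − (-1) = 0
  N: −[W]_N + [P]_N + [A]_N − [α]_N = −(0) + (0) + (0) − (0) = 0
All base exponents vanish — dimensionless.

yes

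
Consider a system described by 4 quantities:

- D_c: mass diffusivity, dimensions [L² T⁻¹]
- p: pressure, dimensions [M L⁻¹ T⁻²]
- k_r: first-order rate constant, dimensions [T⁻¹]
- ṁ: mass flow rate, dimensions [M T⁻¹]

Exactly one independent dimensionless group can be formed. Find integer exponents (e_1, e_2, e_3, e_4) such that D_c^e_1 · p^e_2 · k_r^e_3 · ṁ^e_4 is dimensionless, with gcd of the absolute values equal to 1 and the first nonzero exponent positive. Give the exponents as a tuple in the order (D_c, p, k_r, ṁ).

M: e_1·(0) + e_2·(1) + e_3·(0) + e_4·(1) = 0
L: e_1·(2) + e_2·(-1) + e_3·(0) + e_4·(0) = 0
T: e_1·(-1) + e_2·(-2) + e_3·(-1) + e_4·(-1) = 0
Solving this homogeneous linear system for the smallest-integer solution (first nonzero entry positive) gives (1, 2, -3, -2).

(1, 2, -3, -2)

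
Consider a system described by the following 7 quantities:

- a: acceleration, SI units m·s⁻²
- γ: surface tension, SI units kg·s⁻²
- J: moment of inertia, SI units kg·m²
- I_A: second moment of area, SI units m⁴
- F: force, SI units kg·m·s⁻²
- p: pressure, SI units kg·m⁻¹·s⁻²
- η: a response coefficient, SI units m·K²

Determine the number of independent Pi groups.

There are 7 variables and 4 base dimensions (M, L, T, Θ).
The dimension matrix has rank 4.
Independent dimensionless groups: 7 − 4 = 3.

3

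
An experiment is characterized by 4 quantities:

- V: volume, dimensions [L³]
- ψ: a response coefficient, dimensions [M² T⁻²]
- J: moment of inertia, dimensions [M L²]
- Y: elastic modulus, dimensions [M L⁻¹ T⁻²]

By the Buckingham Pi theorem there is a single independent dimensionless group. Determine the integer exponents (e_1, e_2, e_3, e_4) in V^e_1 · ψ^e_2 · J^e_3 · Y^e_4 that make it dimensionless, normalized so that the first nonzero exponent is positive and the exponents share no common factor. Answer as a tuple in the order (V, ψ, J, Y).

(1, 3, -3, -3)

M: e_1·(0) + e_2·(2) + e_3·(1) + e_4·(1) = 0
L: e_1·(3) + e_2·(0) + e_3·(2) + e_4·(-1) = 0
T: e_1·(0) + e_2·(-2) + e_3·(0) + e_4·(-2) = 0
Solving this homogeneous linear system for the smallest-integer solution (first nonzero entry positive) gives (1, 3, -3, -3).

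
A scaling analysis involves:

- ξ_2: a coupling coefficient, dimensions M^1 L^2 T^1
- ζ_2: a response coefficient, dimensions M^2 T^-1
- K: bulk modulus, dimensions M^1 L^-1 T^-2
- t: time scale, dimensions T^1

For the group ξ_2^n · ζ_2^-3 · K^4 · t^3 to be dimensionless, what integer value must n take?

Balance the M exponent: (1)·n from ξ_2, plus −3·(2) + 4·(1) + 3·(0) = -2 from the rest, must sum to zero.
n − 2 = 0, so n = 2.

2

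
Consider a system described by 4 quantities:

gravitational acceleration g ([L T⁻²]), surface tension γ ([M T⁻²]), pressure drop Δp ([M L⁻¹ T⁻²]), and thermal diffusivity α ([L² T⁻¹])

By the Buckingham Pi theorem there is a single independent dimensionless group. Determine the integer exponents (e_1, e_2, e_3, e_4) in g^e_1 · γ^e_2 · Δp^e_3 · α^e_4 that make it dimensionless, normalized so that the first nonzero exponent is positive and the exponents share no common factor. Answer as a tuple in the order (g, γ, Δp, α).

(1, 3, -3, -2)

M: e_1·(0) + e_2·(1) + e_3·(1) + e_4·(0) = 0
L: e_1·(1) + e_2·(0) + e_3·(-1) + e_4·(2) = 0
T: e_1·(-2) + e_2·(-2) + e_3·(-2) + e_4·(-1) = 0
Solving this homogeneous linear system for the smallest-integer solution (first nonzero entry positive) gives (1, 3, -3, -2).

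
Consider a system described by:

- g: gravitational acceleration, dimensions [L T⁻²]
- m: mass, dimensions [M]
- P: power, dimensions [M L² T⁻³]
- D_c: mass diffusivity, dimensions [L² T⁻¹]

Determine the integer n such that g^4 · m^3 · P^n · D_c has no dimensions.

Balance the M exponent: (1)·n from P, plus 4·(0) + 3·(1) + (0) = 3 from the rest, must sum to zero.
n + 3 = 0, so n = -3.

-3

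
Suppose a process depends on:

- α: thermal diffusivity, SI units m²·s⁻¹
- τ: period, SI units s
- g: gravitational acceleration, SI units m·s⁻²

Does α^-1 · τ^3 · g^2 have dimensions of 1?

yes

Sum the exponent of each base dimension across the product:
  M: −[α]_M + 3·[τ]_M + 2·[g]_M = −(0) + 3·(0) + 2·(0) = 0
  L: −[α]_L + 3·[τ]_L + 2·[g]_L = −(2) + 3·(0) + 2·(1) = 0
  T: −[α]_T + 3·[τ]_T + 2·[g]_T = −(-1) + 3·(1) + 2·(-2) = 0
  I: −[α]_I + 3·[τ]_I + 2·[g]_I = −(0) + 3·(0) + 2·(0) = 0
All base exponents vanish — dimensionless.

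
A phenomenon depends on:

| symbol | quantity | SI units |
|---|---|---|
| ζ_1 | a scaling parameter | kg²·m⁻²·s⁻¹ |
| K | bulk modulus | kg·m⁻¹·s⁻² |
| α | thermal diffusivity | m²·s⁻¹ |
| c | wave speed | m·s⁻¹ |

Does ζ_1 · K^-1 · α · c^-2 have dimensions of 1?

Sum the exponent of each base dimension across the product:
  M: [ζ_1]_M − [K]_M + [α]_M − 2·[c]_M = (2) − (1) + (0) − 2·(0) = 1
  L: [ζ_1]_L − [K]_L + [α]_L − 2·[c]_L = (-2) − (-1) + (2) − 2·(1) = -1
  T: [ζ_1]_T − [K]_T + [α]_T − 2·[c]_T = (-1) − (-2) + (-1) − 2·(-1) = 2
Net dimensions [M L⁻¹ T²] ≠ [1] — not dimensionless.

no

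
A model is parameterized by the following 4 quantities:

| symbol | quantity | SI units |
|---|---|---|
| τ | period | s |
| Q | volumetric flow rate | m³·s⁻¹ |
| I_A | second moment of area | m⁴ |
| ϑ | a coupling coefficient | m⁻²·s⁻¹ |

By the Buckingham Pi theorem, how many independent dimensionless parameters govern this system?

2

There are 4 variables and 2 base dimensions (L, T).
The dimension matrix has rank 2.
Independent dimensionless groups: 4 − 2 = 2.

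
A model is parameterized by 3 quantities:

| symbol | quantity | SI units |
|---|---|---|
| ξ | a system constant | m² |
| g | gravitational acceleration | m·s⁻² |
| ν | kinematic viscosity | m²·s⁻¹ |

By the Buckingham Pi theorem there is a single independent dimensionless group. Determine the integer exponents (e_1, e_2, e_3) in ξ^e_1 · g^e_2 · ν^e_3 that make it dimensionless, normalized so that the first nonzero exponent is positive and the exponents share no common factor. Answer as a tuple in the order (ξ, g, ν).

L: e_1·(2) + e_2·(1) + e_3·(2) = 0
T: e_1·(0) + e_2·(-2) + e_3·(-1) = 0
Solving this homogeneous linear system for the smallest-integer solution (first nonzero entry positive) gives (3, 2, -4).

(3, 2, -4)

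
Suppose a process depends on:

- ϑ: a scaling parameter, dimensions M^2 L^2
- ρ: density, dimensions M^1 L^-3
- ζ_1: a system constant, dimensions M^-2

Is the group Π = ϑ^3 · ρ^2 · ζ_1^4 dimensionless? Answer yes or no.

yes

Sum the exponent of each base dimension across the product:
  M: 3·[ϑ]_M + 2·[ρ]_M + 4·[ζ_1]_M = 3·(2) + 2·(1) + 4·(-2) = 0
  L: 3·[ϑ]_L + 2·[ρ]_L + 4·[ζ_1]_L = 3·(2) + 2·(-3) + 4·(0) = 0
  T: 3·[ϑ]_T + 2·[ρ]_T + 4·[ζ_1]_T = 3·(0) + 2·(0) + 4·(0) = 0
All base exponents vanish — dimensionless.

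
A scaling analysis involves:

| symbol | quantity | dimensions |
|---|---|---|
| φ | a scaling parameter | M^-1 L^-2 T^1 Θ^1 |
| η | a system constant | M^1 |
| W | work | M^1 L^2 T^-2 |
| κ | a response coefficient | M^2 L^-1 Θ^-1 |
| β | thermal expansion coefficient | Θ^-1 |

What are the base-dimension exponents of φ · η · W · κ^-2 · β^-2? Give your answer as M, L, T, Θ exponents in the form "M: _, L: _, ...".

Collect each base-dimension exponent across the product:
  M: (-1) + (1) + (1) − 2·(2) − 2·(0) = -3
  L: (-2) + (0) + (2) − 2·(-1) − 2·(0) = 2
  T: (1) + (0) + (-2) − 2·(0) − 2·(0) = -1
  Θ: (1) + (0) + (0) − 2·(-1) − 2·(-1) = 5
So the dimensions are [M⁻³ L² T⁻¹ Θ⁵].

M: -3, L: 2, T: -1, Θ: 5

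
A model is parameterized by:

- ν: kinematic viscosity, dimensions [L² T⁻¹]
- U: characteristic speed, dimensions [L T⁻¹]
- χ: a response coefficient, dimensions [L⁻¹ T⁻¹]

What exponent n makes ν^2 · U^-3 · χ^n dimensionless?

1

Balance the L exponent: (-1)·n from χ, plus 2·(2) − 3·(1) = 1 from the rest, must sum to zero.
−n + 1 = 0, so n = 1.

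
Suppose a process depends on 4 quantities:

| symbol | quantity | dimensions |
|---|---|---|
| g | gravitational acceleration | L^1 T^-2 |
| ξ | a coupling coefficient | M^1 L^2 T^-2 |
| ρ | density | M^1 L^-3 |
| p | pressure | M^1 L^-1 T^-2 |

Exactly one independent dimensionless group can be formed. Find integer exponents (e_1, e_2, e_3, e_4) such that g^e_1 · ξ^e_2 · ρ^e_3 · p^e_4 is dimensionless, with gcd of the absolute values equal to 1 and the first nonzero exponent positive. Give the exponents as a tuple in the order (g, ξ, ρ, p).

(3, 1, 3, -4)

M: e_1·(0) + e_2·(1) + e_3·(1) + e_4·(1) = 0
L: e_1·(1) + e_2·(2) + e_3·(-3) + e_4·(-1) = 0
T: e_1·(-2) + e_2·(-2) + e_3·(0) + e_4·(-2) = 0
Solving this homogeneous linear system for the smallest-integer solution (first nonzero entry positive) gives (3, 1, 3, -4).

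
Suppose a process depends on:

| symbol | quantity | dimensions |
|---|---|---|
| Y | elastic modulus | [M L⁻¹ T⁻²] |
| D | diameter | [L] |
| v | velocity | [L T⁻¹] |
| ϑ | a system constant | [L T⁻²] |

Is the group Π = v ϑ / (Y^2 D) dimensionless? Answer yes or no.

no

Sum the exponent of each base dimension across the product:
  M: −2·[Y]_M − [D]_M + [v]_M + [ϑ]_M = −2·(1) − (0) + (0) + (0) = -2
  L: −2·[Y]_L − [D]_L + [v]_L + [ϑ]_L = −2·(-1) − (1) + (1) + (1) = 3
  T: −2·[Y]_T − [D]_T + [v]_T + [ϑ]_T = −2·(-2) − (0) + (-1) + (-2) = 1
Net dimensions [M⁻² L³ T] ≠ [1] — not dimensionless.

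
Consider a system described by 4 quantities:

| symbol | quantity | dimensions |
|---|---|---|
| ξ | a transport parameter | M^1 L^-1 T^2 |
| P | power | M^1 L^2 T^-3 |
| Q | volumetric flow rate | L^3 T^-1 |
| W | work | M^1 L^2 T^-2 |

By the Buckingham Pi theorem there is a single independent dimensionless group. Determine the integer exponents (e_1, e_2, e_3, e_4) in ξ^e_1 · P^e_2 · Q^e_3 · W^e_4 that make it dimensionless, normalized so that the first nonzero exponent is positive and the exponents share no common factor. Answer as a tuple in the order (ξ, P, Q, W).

M: e_1·(1) + e_2·(1) + e_3·(0) + e_4·(1) = 0
L: e_1·(-1) + e_2·(2) + e_3·(3) + e_4·(2) = 0
T: e_1·(2) + e_2·(-3) + e_3·(-1) + e_4·(-2) = 0
Solving this homogeneous linear system for the smallest-integer solution (first nonzero entry positive) gives (1, 3, 1, -4).

(1, 3, 1, -4)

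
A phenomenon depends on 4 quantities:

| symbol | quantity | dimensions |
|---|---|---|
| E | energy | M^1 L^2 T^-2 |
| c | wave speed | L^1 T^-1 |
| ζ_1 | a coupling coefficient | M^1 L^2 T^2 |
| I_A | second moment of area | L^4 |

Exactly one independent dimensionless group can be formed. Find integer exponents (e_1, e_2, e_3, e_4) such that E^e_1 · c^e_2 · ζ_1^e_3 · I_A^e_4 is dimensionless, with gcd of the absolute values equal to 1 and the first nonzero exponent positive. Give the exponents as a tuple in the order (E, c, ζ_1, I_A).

M: e_1·(1) + e_2·(0) + e_3·(1) + e_4·(0) = 0
L: e_1·(2) + e_2·(1) + e_3·(2) + e_4·(4) = 0
T: e_1·(-2) + e_2·(-1) + e_3·(2) + e_4·(0) = 0
Solving this homogeneous linear system for the smallest-integer solution (first nonzero entry positive) gives (1, -4, -1, 1).

(1, -4, -1, 1)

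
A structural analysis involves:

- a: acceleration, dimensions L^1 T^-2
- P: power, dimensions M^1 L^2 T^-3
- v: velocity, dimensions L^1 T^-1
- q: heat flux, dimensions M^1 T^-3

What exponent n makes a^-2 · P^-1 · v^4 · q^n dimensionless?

1

Balance the M exponent: (1)·n from q, plus −2·(0) − (1) + 4·(0) = -1 from the rest, must sum to zero.
n − 1 = 0, so n = 1.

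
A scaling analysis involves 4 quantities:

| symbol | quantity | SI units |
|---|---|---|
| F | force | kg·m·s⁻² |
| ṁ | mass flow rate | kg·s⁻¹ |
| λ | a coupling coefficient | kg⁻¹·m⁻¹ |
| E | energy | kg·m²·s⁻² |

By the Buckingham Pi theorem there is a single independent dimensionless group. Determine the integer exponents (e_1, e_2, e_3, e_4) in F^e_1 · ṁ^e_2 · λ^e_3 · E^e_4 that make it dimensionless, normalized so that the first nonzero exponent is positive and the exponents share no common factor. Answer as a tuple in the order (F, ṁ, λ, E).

M: e_1·(1) + e_2·(1) + e_3·(-1) + e_4·(1) = 0
L: e_1·(1) + e_2·(0) + e_3·(-1) + e_4·(2) = 0
T: e_1·(-2) + e_2·(-1) + e_3·(0) + e_4·(-2) = 0
Solving this homogeneous linear system for the smallest-integer solution (first nonzero entry positive) gives (3, -2, -1, -2).

(3, -2, -1, -2)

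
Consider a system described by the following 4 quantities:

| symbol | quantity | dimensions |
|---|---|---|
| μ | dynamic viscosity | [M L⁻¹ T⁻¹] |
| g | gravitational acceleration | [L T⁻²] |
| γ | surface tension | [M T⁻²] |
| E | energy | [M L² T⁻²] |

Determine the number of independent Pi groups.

There are 4 variables and 3 base dimensions (M, L, T).
The dimension matrix has rank 3.
Independent dimensionless groups: 4 − 3 = 1.

1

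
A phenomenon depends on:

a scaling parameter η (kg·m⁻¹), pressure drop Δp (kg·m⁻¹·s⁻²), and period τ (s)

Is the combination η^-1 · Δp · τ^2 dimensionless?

Sum the exponent of each base dimension across the product:
  M: −[η]_M + [Δp]_M + 2·[τ]_M = −(1) + (1) + 2·(0) = 0
  L: −[η]_L + [Δp]_L + 2·[τ]_L = −(-1) + (-1) + 2·(0) = 0
  T: −[η]_T + [Δp]_T + 2·[τ]_T = −(0) + (-2) + 2·(1) = 0
All base exponents vanish — dimensionless.

yes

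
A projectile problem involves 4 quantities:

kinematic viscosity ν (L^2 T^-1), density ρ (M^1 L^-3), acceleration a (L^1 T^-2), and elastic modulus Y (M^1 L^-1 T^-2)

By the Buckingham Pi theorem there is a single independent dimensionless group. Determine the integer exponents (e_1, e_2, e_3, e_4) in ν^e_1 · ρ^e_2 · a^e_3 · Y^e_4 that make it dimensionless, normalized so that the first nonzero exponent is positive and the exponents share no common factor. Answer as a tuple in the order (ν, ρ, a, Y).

(2, 3, 2, -3)

M: e_1·(0) + e_2·(1) + e_3·(0) + e_4·(1) = 0
L: e_1·(2) + e_2·(-3) + e_3·(1) + e_4·(-1) = 0
T: e_1·(-1) + e_2·(0) + e_3·(-2) + e_4·(-2) = 0
Solving this homogeneous linear system for the smallest-integer solution (first nonzero entry positive) gives (2, 3, 2, -3).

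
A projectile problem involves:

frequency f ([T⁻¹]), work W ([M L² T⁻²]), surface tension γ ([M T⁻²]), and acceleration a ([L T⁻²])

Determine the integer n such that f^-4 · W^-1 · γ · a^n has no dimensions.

2

Balance the L exponent: (1)·n from a, plus −4·(0) − (2) + (0) = -2 from the rest, must sum to zero.
n − 2 = 0, so n = 2.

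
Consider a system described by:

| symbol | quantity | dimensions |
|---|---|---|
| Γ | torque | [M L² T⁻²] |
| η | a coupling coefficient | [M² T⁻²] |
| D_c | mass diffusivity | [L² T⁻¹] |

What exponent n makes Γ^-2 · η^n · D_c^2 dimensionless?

1

Balance the M exponent: (2)·n from η, plus −2·(1) + 2·(0) = -2 from the rest, must sum to zero.
2n − 2 = 0, so n = 1.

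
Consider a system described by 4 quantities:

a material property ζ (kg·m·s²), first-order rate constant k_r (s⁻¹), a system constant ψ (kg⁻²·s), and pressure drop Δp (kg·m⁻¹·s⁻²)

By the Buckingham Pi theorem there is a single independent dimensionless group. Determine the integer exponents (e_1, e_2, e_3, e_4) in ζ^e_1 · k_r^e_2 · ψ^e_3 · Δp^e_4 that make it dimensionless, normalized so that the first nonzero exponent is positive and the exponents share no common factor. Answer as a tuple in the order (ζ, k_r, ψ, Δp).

M: e_1·(1) + e_2·(0) + e_3·(-2) + e_4·(1) = 0
L: e_1·(1) + e_2·(0) + e_3·(0) + e_4·(-1) = 0
T: e_1·(2) + e_2·(-1) + e_3·(1) + e_4·(-2) = 0
Solving this homogeneous linear system for the smallest-integer solution (first nonzero entry positive) gives (1, 1, 1, 1).

(1, 1, 1, 1)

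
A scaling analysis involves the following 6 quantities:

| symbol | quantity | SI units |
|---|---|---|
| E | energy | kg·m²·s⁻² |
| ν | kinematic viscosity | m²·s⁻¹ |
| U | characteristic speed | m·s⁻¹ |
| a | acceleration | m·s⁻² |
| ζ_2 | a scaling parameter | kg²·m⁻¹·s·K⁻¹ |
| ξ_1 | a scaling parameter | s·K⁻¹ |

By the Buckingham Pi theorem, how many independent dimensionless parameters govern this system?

There are 6 variables and 4 base dimensions (M, L, T, Θ).
The dimension matrix has rank 4.
Independent dimensionless groups: 6 − 4 = 2.

2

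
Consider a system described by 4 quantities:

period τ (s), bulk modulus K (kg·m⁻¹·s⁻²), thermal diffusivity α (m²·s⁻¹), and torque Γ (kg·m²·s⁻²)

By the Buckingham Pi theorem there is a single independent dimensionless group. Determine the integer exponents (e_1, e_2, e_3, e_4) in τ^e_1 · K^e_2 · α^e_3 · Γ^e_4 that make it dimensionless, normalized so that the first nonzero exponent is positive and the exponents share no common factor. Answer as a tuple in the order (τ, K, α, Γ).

M: e_1·(0) + e_2·(1) + e_3·(0) + e_4·(1) = 0
L: e_1·(0) + e_2·(-1) + e_3·(2) + e_4·(2) = 0
T: e_1·(1) + e_2·(-2) + e_3·(-1) + e_4·(-2) = 0
Solving this homogeneous linear system for the smallest-integer solution (first nonzero entry positive) gives (3, 2, 3, -2).

(3, 2, 3, -2)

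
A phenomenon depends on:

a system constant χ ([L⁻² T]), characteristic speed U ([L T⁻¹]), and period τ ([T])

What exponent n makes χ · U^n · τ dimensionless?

2

Balance the L exponent: (1)·n from U, plus (-2) + (0) = -2 from the rest, must sum to zero.
n − 2 = 0, so n = 2.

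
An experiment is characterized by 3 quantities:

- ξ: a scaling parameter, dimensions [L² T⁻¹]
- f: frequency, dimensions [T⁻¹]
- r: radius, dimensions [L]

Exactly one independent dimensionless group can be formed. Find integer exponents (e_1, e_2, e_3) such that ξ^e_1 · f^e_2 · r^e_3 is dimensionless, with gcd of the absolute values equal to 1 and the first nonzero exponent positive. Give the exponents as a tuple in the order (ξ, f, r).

(1, -1, -2)

L: e_1·(2) + e_2·(0) + e_3·(1) = 0
T: e_1·(-1) + e_2·(-1) + e_3·(0) = 0
Solving this homogeneous linear system for the smallest-integer solution (first nonzero entry positive) gives (1, -1, -2).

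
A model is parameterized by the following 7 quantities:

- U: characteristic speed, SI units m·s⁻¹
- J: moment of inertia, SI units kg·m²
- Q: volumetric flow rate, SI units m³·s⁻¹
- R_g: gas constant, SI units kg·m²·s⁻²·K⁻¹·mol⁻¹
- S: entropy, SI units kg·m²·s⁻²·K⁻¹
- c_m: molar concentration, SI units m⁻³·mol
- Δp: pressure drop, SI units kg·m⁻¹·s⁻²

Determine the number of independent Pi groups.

2

There are 7 variables and 5 base dimensions (M, L, T, Θ, N).
The dimension matrix has rank 5.
Independent dimensionless groups: 7 − 5 = 2.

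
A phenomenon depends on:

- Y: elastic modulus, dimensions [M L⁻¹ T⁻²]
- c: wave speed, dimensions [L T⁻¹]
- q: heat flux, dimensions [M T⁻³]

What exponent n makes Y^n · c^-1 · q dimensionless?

-1

Balance the M exponent: (1)·n from Y, plus −(0) + (1) = 1 from the rest, must sum to zero.
n + 1 = 0, so n = -1.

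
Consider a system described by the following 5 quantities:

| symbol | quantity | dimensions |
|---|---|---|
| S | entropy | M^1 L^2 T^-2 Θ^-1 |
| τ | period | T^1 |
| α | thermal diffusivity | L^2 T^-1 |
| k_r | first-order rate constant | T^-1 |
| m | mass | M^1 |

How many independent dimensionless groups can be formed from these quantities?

There are 5 variables and 4 base dimensions (M, L, T, Θ).
The dimension matrix has rank 4.
Independent dimensionless groups: 5 − 4 = 1.

1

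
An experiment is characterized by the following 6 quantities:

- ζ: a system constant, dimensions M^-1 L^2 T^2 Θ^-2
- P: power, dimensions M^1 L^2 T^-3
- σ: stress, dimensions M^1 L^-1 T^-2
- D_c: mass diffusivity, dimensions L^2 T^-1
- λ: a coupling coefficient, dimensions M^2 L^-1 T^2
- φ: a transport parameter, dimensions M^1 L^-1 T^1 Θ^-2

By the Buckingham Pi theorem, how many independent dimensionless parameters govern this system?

There are 6 variables and 4 base dimensions (M, L, T, Θ).
The dimension matrix has rank 4.
Independent dimensionless groups: 6 − 4 = 2.

2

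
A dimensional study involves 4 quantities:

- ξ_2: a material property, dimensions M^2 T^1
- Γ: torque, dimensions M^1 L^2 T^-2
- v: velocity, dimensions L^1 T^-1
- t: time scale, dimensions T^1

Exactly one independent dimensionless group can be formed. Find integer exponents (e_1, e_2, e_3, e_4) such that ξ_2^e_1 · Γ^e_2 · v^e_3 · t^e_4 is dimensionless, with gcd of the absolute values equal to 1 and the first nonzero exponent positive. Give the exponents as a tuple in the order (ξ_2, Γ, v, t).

M: e_1·(2) + e_2·(1) + e_3·(0) + e_4·(0) = 0
L: e_1·(0) + e_2·(2) + e_3·(1) + e_4·(0) = 0
T: e_1·(1) + e_2·(-2) + e_3·(-1) + e_4·(1) = 0
Solving this homogeneous linear system for the smallest-integer solution (first nonzero entry positive) gives (1, -2, 4, -1).

(1, -2, 4, -1)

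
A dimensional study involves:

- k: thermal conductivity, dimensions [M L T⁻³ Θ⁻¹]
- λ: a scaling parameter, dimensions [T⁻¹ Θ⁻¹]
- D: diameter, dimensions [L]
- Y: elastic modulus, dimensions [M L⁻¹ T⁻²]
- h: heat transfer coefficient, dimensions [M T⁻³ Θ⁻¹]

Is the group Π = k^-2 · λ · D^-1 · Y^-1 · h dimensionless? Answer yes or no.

Sum the exponent of each base dimension across the product:
  M: −2·[k]_M + [λ]_M − [D]_M − [Y]_M + [h]_M = −2·(1) + (0) − (0) − (1) + (1) = -2
  L: −2·[k]_L + [λ]_L − [D]_L − [Y]_L + [h]_L = −2·(1) + (0) − (1) − (-1) + (0) = -2
  T: −2·[k]_T + [λ]_T − [D]_T − [Y]_T + [h]_T = −2·(-3) + (-1) − (0) − (-2) + (-3) = 4
  Θ: −2·[k]_Θ + [λ]_Θ − [D]_Θ − [Y]_Θ + [h]_Θ = −2·(-1) + (-1) − (0) − (0) + (-1) = 0
Net dimensions [M⁻² L⁻² T⁴] ≠ [1] — not dimensionless.

no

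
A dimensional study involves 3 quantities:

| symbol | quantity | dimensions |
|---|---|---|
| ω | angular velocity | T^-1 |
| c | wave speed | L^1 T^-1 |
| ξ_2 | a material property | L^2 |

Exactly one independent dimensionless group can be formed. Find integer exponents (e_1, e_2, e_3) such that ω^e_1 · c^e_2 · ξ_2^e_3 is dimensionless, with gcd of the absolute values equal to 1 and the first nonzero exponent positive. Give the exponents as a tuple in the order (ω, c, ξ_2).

(2, -2, 1)

L: e_1·(0) + e_2·(1) + e_3·(2) = 0
T: e_1·(-1) + e_2·(-1) + e_3·(0) = 0
Solving this homogeneous linear system for the smallest-integer solution (first nonzero entry positive) gives (2, -2, 1).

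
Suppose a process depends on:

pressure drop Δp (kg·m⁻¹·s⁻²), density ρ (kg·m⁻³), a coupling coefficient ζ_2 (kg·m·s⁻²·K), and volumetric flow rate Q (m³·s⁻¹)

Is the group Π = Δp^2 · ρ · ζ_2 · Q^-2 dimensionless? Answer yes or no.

Sum the exponent of each base dimension across the product:
  M: 2·[Δp]_M + [ρ]_M + [ζ_2]_M − 2·[Q]_M = 2·(1) + (1) + (1) − 2·(0) = 4
  L: 2·[Δp]_L + [ρ]_L + [ζ_2]_L − 2·[Q]_L = 2·(-1) + (-3) + (1) − 2·(3) = -10
  T: 2·[Δp]_T + [ρ]_T + [ζ_2]_T − 2·[Q]_T = 2·(-2) + (0) + (-2) − 2·(-1) = -4
  Θ: 2·[Δp]_Θ + [ρ]_Θ + [ζ_2]_Θ − 2·[Q]_Θ = 2·(0) + (0) + (1) − 2·(0) = 1
Net dimensions [M⁴ L⁻¹⁰ T⁻⁴ Θ] ≠ [1] — not dimensionless.

no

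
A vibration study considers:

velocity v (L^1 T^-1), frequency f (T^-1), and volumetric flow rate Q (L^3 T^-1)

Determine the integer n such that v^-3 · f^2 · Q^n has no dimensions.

1

Balance the L exponent: (3)·n from Q, plus −3·(1) + 2·(0) = -3 from the rest, must sum to zero.
3n − 3 = 0, so n = 1.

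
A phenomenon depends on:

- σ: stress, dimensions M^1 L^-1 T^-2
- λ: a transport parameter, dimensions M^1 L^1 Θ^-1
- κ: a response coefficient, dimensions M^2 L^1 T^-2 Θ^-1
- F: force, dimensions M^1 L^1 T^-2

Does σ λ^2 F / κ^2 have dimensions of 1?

Sum the exponent of each base dimension across the product:
  M: [σ]_M + 2·[λ]_M − 2·[κ]_M + [F]_M = (1) + 2·(1) − 2·(2) + (1) = 0
  L: [σ]_L + 2·[λ]_L − 2·[κ]_L + [F]_L = (-1) + 2·(1) − 2·(1) + (1) = 0
  T: [σ]_T + 2·[λ]_T − 2·[κ]_T + [F]_T = (-2) + 2·(0) − 2·(-2) + (-2) = 0
  Θ: [σ]_Θ + 2·[λ]_Θ − 2·[κ]_Θ + [F]_Θ = (0) + 2·(-1) − 2·(-1) + (0) = 0
All base exponents vanish — dimensionless.

yes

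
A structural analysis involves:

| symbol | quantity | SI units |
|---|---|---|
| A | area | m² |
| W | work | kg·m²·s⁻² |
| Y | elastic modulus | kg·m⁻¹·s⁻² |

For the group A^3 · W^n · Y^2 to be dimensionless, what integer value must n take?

Balance the M exponent: (1)·n from W, plus 3·(0) + 2·(1) = 2 from the rest, must sum to zero.
n + 2 = 0, so n = -2.

-2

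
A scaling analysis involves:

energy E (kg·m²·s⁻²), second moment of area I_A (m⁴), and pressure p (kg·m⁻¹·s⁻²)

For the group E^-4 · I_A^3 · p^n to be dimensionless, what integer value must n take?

4

Balance the M exponent: (1)·n from p, plus −4·(1) + 3·(0) = -4 from the rest, must sum to zero.
n − 4 = 0, so n = 4.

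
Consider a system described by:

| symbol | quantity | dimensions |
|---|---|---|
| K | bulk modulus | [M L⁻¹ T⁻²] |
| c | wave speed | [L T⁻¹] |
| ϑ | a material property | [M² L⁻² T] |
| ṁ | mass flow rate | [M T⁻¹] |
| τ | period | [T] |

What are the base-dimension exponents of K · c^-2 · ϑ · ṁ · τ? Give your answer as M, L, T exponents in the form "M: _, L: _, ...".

Collect each base-dimension exponent across the product:
  M: (1) − 2·(0) + (2) + (1) + (0) = 4
  L: (-1) − 2·(1) + (-2) + (0) + (0) = -5
  T: (-2) − 2·(-1) + (1) + (-1) + (1) = 1
So the dimensions are [M⁴ L⁻⁵ T].

M: 4, L: -5, T: 1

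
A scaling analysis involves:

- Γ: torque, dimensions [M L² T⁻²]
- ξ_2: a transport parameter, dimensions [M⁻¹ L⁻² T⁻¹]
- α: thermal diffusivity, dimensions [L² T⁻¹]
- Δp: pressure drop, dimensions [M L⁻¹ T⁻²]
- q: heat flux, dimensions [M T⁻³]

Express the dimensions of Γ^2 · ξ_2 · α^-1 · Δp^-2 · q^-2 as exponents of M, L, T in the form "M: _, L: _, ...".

Collect each base-dimension exponent across the product:
  M: 2·(1) + (-1) − (0) − 2·(1) − 2·(1) = -3
  L: 2·(2) + (-2) − (2) − 2·(-1) − 2·(0) = 2
  T: 2·(-2) + (-1) − (-1) − 2·(-2) − 2·(-3) = 6
So the dimensions are [M⁻³ L² T⁶].

M: -3, L: 2, T: 6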